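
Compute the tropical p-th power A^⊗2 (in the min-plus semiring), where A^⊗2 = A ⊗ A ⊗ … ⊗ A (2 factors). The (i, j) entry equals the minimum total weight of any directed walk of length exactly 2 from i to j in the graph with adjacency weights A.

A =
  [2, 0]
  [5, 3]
A^⊗2 =
  [4, 2]
  [7, 5]

Each entry (A^⊗2)_ij equals the minimum over all length-2 walks i = v_0 → v_1 → … → v_2 = j of Σ_t A[v_t][v_{t+1}]. For example, for (i, j) = (0, 1) we minimise over 2 possible intermediate vertex sequences; the minimum is 2, attained along the walk 0 → 0 → 1.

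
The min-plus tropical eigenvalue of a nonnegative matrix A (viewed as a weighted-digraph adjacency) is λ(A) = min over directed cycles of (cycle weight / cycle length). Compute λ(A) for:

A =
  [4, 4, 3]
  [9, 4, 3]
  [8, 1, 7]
λ(A) = 2

Enumerate directed cycles and compute their means (weight / length). Sample:
  cycle 0 → 0: weight = 4, length = 1, mean = 4/1 ≈ 4.000
  cycle 1 → 1: weight = 4, length = 1, mean = 4/1 ≈ 4.000
  cycle 2 → 2: weight = 7, length = 1, mean = 7/1 ≈ 7.000
  cycle 0 → 1 → 0: weight = 13, length = 2, mean = 13/2 ≈ 6.500
  cycle 0 → 2 → 0: weight = 11, length = 2, mean = 11/2 ≈ 5.500
  cycle 1 → 0 → 1: weight = 13, length = 2, mean = 13/2 ≈ 6.500
Minimum mean = 2.000, attained e.g. along the cycle 1 → 2 → 1 with weight 4 and length 2. So λ(A) = 4/2 = 2.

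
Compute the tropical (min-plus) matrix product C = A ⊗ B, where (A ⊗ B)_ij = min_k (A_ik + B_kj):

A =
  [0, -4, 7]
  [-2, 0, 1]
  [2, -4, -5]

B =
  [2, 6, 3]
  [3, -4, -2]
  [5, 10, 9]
A ⊗ B =
  [-1, -8, -6]
  [0, -4, -2]
  [-1, -8, -6]

Apply the min-plus product entry-by-entry:
  C[0][0] = min over k of (A[0][0] + B[0][0] = 0 + 2 = 2, A[0][1] + B[1][0] = -4 + 3 = -1, A[0][2] + B[2][0] = 7 + 5 = 12) = -1 (attained at k = 1)
  C[0][1] = min over k of (A[0][0] + B[0][1] = 0 + 6 = 6, A[0][1] + B[1][1] = -4 + -4 = -8, A[0][2] + B[2][1] = 7 + 10 = 17) = -8 (attained at k = 1)
  C[0][2] = min over k of (A[0][0] + B[0][2] = 0 + 3 = 3, A[0][1] + B[1][2] = -4 + -2 = -6, A[0][2] + B[2][2] = 7 + 9 = 16) = -6 (attained at k = 1)
  C[1][0] = min over k of (A[1][0] + B[0][0] = -2 + 2 = 0, A[1][1] + B[1][0] = 0 + 3 = 3, A[1][2] + B[2][0] = 1 + 5 = 6) = 0 (attained at k = 0)
  C[1][1] = min over k of (A[1][0] + B[0][1] = -2 + 6 = 4, A[1][1] + B[1][1] = 0 + -4 = -4, A[1][2] + B[2][1] = 1 + 10 = 11) = -4 (attained at k = 1)
  C[1][2] = min over k of (A[1][0] + B[0][2] = -2 + 3 = 1, A[1][1] + B[1][2] = 0 + -2 = -2, A[1][2] + B[2][2] = 1 + 9 = 10) = -2 (attained at k = 1)
  C[2][0] = min over k of (A[2][0] + B[0][0] = 2 + 2 = 4, A[2][1] + B[1][0] = -4 + 3 = -1, A[2][2] + B[2][0] = -5 + 5 = 0) = -1 (attained at k = 1)
  C[2][1] = min over k of (A[2][0] + B[0][1] = 2 + 6 = 8, A[2][1] + B[1][1] = -4 + -4 = -8, A[2][2] + B[2][1] = -5 + 10 = 5) = -8 (attained at k = 1)
  C[2][2] = min over k of (A[2][0] + B[0][2] = 2 + 3 = 5, A[2][1] + B[1][2] = -4 + -2 = -6, A[2][2] + B[2][2] = -5 + 9 = 4) = -6 (attained at k = 1)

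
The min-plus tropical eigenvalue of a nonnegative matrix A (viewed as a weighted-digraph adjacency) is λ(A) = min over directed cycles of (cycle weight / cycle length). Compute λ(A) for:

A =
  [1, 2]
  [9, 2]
λ(A) = 1

Enumerate directed cycles and compute their means (weight / length). Sample:
  cycle 0 → 0: weight = 1, length = 1, mean = 1/1 ≈ 1.000
  cycle 1 → 1: weight = 2, length = 1, mean = 2/1 ≈ 2.000
  cycle 0 → 1 → 0: weight = 11, length = 2, mean = 11/2 ≈ 5.500
  cycle 1 → 0 → 1: weight = 11, length = 2, mean = 11/2 ≈ 5.500
Minimum mean = 1.000, attained e.g. along the cycle 0 → 0 with weight 1 and length 1. So λ(A) = 1/1 = 1.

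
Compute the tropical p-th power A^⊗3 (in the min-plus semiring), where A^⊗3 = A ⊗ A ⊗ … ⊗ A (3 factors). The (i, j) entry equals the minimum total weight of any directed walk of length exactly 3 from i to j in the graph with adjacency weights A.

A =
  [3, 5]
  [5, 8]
A^⊗3 =
  [9, 11]
  [11, 13]

Each entry (A^⊗3)_ij equals the minimum over all length-3 walks i = v_0 → v_1 → … → v_3 = j of Σ_t A[v_t][v_{t+1}]. For example, for (i, j) = (0, 1) we minimise over 4 possible intermediate vertex sequences; the minimum is 11, attained along the walk 0 → 0 → 0 → 1.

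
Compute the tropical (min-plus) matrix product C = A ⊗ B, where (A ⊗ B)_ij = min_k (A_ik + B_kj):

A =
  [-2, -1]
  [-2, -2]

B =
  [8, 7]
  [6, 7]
A ⊗ B =
  [5, 5]
  [4, 5]

Apply the min-plus product entry-by-entry:
  C[0][0] = min over k of (A[0][0] + B[0][0] = -2 + 8 = 6, A[0][1] + B[1][0] = -1 + 6 = 5) = 5 (attained at k = 1)
  C[0][1] = min over k of (A[0][0] + B[0][1] = -2 + 7 = 5, A[0][1] + B[1][1] = -1 + 7 = 6) = 5 (attained at k = 0)
  C[1][0] = min over k of (A[1][0] + B[0][0] = -2 + 8 = 6, A[1][1] + B[1][0] = -2 + 6 = 4) = 4 (attained at k = 1)
  C[1][1] = min over k of (A[1][0] + B[0][1] = -2 + 7 = 5, A[1][1] + B[1][1] = -2 + 7 = 5) = 5 (attained at k = 0)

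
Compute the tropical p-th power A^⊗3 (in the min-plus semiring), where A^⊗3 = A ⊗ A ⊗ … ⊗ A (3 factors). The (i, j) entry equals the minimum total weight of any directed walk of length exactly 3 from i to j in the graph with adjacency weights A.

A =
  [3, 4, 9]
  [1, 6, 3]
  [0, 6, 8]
A^⊗3 =
  [7, 9, 10]
  [6, 7, 8]
  [5, 7, 7]

Each entry (A^⊗3)_ij equals the minimum over all length-3 walks i = v_0 → v_1 → … → v_3 = j of Σ_t A[v_t][v_{t+1}]. For example, for (i, j) = (0, 2) we minimise over 9 possible intermediate vertex sequences; the minimum is 10, attained along the walk 0 → 0 → 1 → 2.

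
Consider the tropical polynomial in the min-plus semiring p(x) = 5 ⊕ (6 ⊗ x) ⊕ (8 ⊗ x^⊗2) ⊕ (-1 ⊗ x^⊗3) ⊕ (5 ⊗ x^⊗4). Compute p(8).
p(8) = 5

A tropical monomial a ⊗ x^⊗i evaluates to a + i · x. Evaluating each term at x = 8:
  Term 0 contributes 5 + 0 · 8 = 5
  Term 1 contributes 6 + 1 · 8 = 14
  Term 2 contributes 8 + 2 · 8 = 24
  Term 3 contributes -1 + 3 · 8 = 23
  Term 4 contributes 5 + 4 · 8 = 37
p(8) = ⊕ of these = min[5, 14, 24, 23, 37] = 5.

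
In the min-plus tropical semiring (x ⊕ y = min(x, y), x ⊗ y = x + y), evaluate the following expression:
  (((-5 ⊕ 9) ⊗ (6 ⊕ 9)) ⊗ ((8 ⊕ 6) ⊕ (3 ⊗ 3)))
(((-5 ⊕ 9) ⊗ (6 ⊕ 9)) ⊗ ((8 ⊕ 6) ⊕ (3 ⊗ 3))) = 7

Expand innermost to outermost. Recall ⊕ takes the minimum of its arguments and ⊗ takes their sum. Working out the expression (((-5 ⊕ 9) ⊗ (6 ⊕ 9)) ⊗ ((8 ⊕ 6) ⊕ (3 ⊗ 3))) gives 7.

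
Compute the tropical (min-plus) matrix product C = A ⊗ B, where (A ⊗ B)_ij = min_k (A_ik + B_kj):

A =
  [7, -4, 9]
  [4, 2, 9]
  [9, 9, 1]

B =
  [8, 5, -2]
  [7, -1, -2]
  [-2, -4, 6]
A ⊗ B =
  [3, -5, -6]
  [7, 1, 0]
  [-1, -3, 7]

Apply the min-plus product entry-by-entry:
  C[0][0] = min over k of (A[0][0] + B[0][0] = 7 + 8 = 15, A[0][1] + B[1][0] = -4 + 7 = 3, A[0][2] + B[2][0] = 9 + -2 = 7) = 3 (attained at k = 1)
  C[0][1] = min over k of (A[0][0] + B[0][1] = 7 + 5 = 12, A[0][1] + B[1][1] = -4 + -1 = -5, A[0][2] + B[2][1] = 9 + -4 = 5) = -5 (attained at k = 1)
  C[0][2] = min over k of (A[0][0] + B[0][2] = 7 + -2 = 5, A[0][1] + B[1][2] = -4 + -2 = -6, A[0][2] + B[2][2] = 9 + 6 = 15) = -6 (attained at k = 1)
  C[1][0] = min over k of (A[1][0] + B[0][0] = 4 + 8 = 12, A[1][1] + B[1][0] = 2 + 7 = 9, A[1][2] + B[2][0] = 9 + -2 = 7) = 7 (attained at k = 2)
  C[1][1] = min over k of (A[1][0] + B[0][1] = 4 + 5 = 9, A[1][1] + B[1][1] = 2 + -1 = 1, A[1][2] + B[2][1] = 9 + -4 = 5) = 1 (attained at k = 1)
  C[1][2] = min over k of (A[1][0] + B[0][2] = 4 + -2 = 2, A[1][1] + B[1][2] = 2 + -2 = 0, A[1][2] + B[2][2] = 9 + 6 = 15) = 0 (attained at k = 1)
  C[2][0] = min over k of (A[2][0] + B[0][0] = 9 + 8 = 17, A[2][1] + B[1][0] = 9 + 7 = 16, A[2][2] + B[2][0] = 1 + -2 = -1) = -1 (attained at k = 2)
  C[2][1] = min over k of (A[2][0] + B[0][1] = 9 + 5 = 14, A[2][1] + B[1][1] = 9 + -1 = 8, A[2][2] + B[2][1] = 1 + -4 = -3) = -3 (attained at k = 2)
  C[2][2] = min over k of (A[2][0] + B[0][2] = 9 + -2 = 7, A[2][1] + B[1][2] = 9 + -2 = 7, A[2][2] + B[2][2] = 1 + 6 = 7) = 7 (attained at k = 0)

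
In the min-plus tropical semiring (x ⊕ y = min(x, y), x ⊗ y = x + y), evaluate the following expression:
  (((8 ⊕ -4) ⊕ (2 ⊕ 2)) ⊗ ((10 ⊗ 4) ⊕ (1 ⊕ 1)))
(((8 ⊕ -4) ⊕ (2 ⊕ 2)) ⊗ ((10 ⊗ 4) ⊕ (1 ⊕ 1))) = -3

Expand innermost to outermost. Recall ⊕ takes the minimum of its arguments and ⊗ takes their sum. Working out the expression (((8 ⊕ -4) ⊕ (2 ⊕ 2)) ⊗ ((10 ⊗ 4) ⊕ (1 ⊕ 1))) gives -3.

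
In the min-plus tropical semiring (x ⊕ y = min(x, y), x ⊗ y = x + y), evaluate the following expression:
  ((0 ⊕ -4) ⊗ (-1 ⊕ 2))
((0 ⊕ -4) ⊗ (-1 ⊕ 2)) = -5

Expand innermost to outermost. Recall ⊕ takes the minimum of its arguments and ⊗ takes their sum. Working out the expression ((0 ⊕ -4) ⊗ (-1 ⊕ 2)) gives -5.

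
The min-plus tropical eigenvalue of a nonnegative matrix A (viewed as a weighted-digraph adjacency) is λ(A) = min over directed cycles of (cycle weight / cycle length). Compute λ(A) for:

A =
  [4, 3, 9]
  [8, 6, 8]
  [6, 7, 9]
λ(A) = 4

Enumerate directed cycles and compute their means (weight / length). Sample:
  cycle 0 → 0: weight = 4, length = 1, mean = 4/1 ≈ 4.000
  cycle 1 → 1: weight = 6, length = 1, mean = 6/1 ≈ 6.000
  cycle 2 → 2: weight = 9, length = 1, mean = 9/1 ≈ 9.000
  cycle 0 → 1 → 0: weight = 11, length = 2, mean = 11/2 ≈ 5.500
  cycle 0 → 2 → 0: weight = 15, length = 2, mean = 15/2 ≈ 7.500
  cycle 1 → 0 → 1: weight = 11, length = 2, mean = 11/2 ≈ 5.500
Minimum mean = 4.000, attained e.g. along the cycle 0 → 0 with weight 4 and length 1. So λ(A) = 4/1 = 4.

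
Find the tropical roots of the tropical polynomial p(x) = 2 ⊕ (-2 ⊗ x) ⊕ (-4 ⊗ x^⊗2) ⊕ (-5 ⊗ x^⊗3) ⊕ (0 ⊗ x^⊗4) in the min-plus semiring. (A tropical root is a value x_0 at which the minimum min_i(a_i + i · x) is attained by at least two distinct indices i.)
Roots: {-5, 1, 2, 4}

Each tropical root is a break point of the lower envelope of the lines y = a_i + i · x (there are 5 lines, with slopes 0, 1, ..., 4). Only the lines that attain the minimum somewhere contribute to roots; other lines are dominated. Here the surviving (envelope) indices are i = 4, i = 3, i = 2, i = 1, i = 0.
Intersections between consecutive envelope lines give the roots: for adjacent envelope indices i < j the intersection is x = (a_i − a_j) / (j − i). Reading off the sorted break points: {-5, 1, 2, 4}.
Verification: at each break x_0, at least two indices attain the minimum of min_i(a_i + i · x_0).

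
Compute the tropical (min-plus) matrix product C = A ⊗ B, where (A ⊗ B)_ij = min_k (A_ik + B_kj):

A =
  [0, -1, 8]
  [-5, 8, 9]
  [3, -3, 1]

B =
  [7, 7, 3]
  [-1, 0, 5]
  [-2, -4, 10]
A ⊗ B =
  [-2, -1, 3]
  [2, 2, -2]
  [-4, -3, 2]

Apply the min-plus product entry-by-entry:
  C[0][0] = min over k of (A[0][0] + B[0][0] = 0 + 7 = 7, A[0][1] + B[1][0] = -1 + -1 = -2, A[0][2] + B[2][0] = 8 + -2 = 6) = -2 (attained at k = 1)
  C[0][1] = min over k of (A[0][0] + B[0][1] = 0 + 7 = 7, A[0][1] + B[1][1] = -1 + 0 = -1, A[0][2] + B[2][1] = 8 + -4 = 4) = -1 (attained at k = 1)
  C[0][2] = min over k of (A[0][0] + B[0][2] = 0 + 3 = 3, A[0][1] + B[1][2] = -1 + 5 = 4, A[0][2] + B[2][2] = 8 + 10 = 18) = 3 (attained at k = 0)
  C[1][0] = min over k of (A[1][0] + B[0][0] = -5 + 7 = 2, A[1][1] + B[1][0] = 8 + -1 = 7, A[1][2] + B[2][0] = 9 + -2 = 7) = 2 (attained at k = 0)
  C[1][1] = min over k of (A[1][0] + B[0][1] = -5 + 7 = 2, A[1][1] + B[1][1] = 8 + 0 = 8, A[1][2] + B[2][1] = 9 + -4 = 5) = 2 (attained at k = 0)
  C[1][2] = min over k of (A[1][0] + B[0][2] = -5 + 3 = -2, A[1][1] + B[1][2] = 8 + 5 = 13, A[1][2] + B[2][2] = 9 + 10 = 19) = -2 (attained at k = 0)
  C[2][0] = min over k of (A[2][0] + B[0][0] = 3 + 7 = 10, A[2][1] + B[1][0] = -3 + -1 = -4, A[2][2] + B[2][0] = 1 + -2 = -1) = -4 (attained at k = 1)
  C[2][1] = min over k of (A[2][0] + B[0][1] = 3 + 7 = 10, A[2][1] + B[1][1] = -3 + 0 = -3, A[2][2] + B[2][1] = 1 + -4 = -3) = -3 (attained at k = 1)
  C[2][2] = min over k of (A[2][0] + B[0][2] = 3 + 3 = 6, A[2][1] + B[1][2] = -3 + 5 = 2, A[2][2] + B[2][2] = 1 + 10 = 11) = 2 (attained at k = 1)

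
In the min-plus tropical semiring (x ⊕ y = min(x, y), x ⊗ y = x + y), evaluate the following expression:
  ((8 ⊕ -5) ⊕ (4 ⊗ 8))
((8 ⊕ -5) ⊕ (4 ⊗ 8)) = -5

Expand innermost to outermost. Recall ⊕ takes the minimum of its arguments and ⊗ takes their sum. Working out the expression ((8 ⊕ -5) ⊕ (4 ⊗ 8)) gives -5.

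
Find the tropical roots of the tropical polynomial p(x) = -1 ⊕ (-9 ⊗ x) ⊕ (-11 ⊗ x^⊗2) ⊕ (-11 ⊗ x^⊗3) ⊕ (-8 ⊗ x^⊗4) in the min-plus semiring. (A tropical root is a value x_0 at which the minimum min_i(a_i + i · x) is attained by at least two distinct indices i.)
Roots: {-3, 0, 2, 8}

Each tropical root is a break point of the lower envelope of the lines y = a_i + i · x (there are 5 lines, with slopes 0, 1, ..., 4). Only the lines that attain the minimum somewhere contribute to roots; other lines are dominated. Here the surviving (envelope) indices are i = 4, i = 3, i = 2, i = 1, i = 0.
Intersections between consecutive envelope lines give the roots: for adjacent envelope indices i < j the intersection is x = (a_i − a_j) / (j − i). Reading off the sorted break points: {-3, 0, 2, 8}.
Verification: at each break x_0, at least two indices attain the minimum of min_i(a_i + i · x_0).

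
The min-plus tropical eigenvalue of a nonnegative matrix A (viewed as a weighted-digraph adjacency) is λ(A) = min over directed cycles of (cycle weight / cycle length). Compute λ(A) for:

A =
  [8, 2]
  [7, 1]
λ(A) = 1

Enumerate directed cycles and compute their means (weight / length). Sample:
  cycle 0 → 0: weight = 8, length = 1, mean = 8/1 ≈ 8.000
  cycle 1 → 1: weight = 1, length = 1, mean = 1/1 ≈ 1.000
  cycle 0 → 1 → 0: weight = 9, length = 2, mean = 9/2 ≈ 4.500
  cycle 1 → 0 → 1: weight = 9, length = 2, mean = 9/2 ≈ 4.500
Minimum mean = 1.000, attained e.g. along the cycle 1 → 1 with weight 1 and length 1. So λ(A) = 1/1 = 1.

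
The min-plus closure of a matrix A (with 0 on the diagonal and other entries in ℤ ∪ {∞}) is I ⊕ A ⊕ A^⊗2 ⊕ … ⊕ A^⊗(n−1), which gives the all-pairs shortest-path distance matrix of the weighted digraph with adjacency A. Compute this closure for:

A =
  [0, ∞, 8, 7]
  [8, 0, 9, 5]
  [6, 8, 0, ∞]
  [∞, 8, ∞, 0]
Closure =
  [0, 15, 8, 7]
  [8, 0, 9, 5]
  [6, 8, 0, 13]
  [16, 8, 17, 0]

This is the Floyd-Warshall all-pairs shortest-path computation. For each intermediate vertex k = 0, 1, …, 3, update dist[i][j] ← min(dist[i][j], dist[i][k] + dist[k][j]). The final matrix gives, for each (i, j), the minimum total weight of any directed path from i to j (possibly empty when i = j).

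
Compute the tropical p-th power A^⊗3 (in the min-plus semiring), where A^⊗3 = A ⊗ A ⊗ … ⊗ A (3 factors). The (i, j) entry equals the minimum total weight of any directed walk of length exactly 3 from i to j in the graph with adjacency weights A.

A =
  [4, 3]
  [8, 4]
A^⊗3 =
  [12, 11]
  [16, 12]

Each entry (A^⊗3)_ij equals the minimum over all length-3 walks i = v_0 → v_1 → … → v_3 = j of Σ_t A[v_t][v_{t+1}]. For example, for (i, j) = (0, 1) we minimise over 4 possible intermediate vertex sequences; the minimum is 11, attained along the walk 0 → 0 → 0 → 1.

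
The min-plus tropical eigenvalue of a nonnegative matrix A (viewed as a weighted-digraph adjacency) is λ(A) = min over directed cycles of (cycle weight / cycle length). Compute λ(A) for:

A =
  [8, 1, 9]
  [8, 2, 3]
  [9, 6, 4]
λ(A) = 2

Enumerate directed cycles and compute their means (weight / length). Sample:
  cycle 0 → 0: weight = 8, length = 1, mean = 8/1 ≈ 8.000
  cycle 1 → 1: weight = 2, length = 1, mean = 2/1 ≈ 2.000
  cycle 2 → 2: weight = 4, length = 1, mean = 4/1 ≈ 4.000
  cycle 0 → 1 → 0: weight = 9, length = 2, mean = 9/2 ≈ 4.500
  cycle 0 → 2 → 0: weight = 18, length = 2, mean = 18/2 ≈ 9.000
  cycle 1 → 0 → 1: weight = 9, length = 2, mean = 9/2 ≈ 4.500
Minimum mean = 2.000, attained e.g. along the cycle 1 → 1 with weight 2 and length 1. So λ(A) = 2/1 = 2.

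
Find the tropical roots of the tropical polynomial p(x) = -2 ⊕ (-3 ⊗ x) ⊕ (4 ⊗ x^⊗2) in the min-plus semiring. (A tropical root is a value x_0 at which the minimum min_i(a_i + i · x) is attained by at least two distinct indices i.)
Roots: {-7, 1}

Each tropical root is a break point of the lower envelope of the lines y = a_i + i · x (there are 3 lines, with slopes 0, 1, ..., 2). Only the lines that attain the minimum somewhere contribute to roots; other lines are dominated. Here the surviving (envelope) indices are i = 2, i = 1, i = 0.
Intersections between consecutive envelope lines give the roots: for adjacent envelope indices i < j the intersection is x = (a_i − a_j) / (j − i). Reading off the sorted break points: {-7, 1}.
Verification: at each break x_0, at least two indices attain the minimum of min_i(a_i + i · x_0).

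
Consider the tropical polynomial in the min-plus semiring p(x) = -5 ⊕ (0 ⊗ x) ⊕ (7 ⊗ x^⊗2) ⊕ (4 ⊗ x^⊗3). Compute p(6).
p(6) = -5

A tropical monomial a ⊗ x^⊗i evaluates to a + i · x. Evaluating each term at x = 6:
  Term 0 contributes -5 + 0 · 6 = -5
  Term 1 contributes 0 + 1 · 6 = 6
  Term 2 contributes 7 + 2 · 6 = 19
  Term 3 contributes 4 + 3 · 6 = 22
p(6) = ⊕ of these = min[-5, 6, 19, 22] = -5.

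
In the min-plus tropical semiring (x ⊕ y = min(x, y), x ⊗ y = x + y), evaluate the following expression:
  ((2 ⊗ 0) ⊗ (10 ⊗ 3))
((2 ⊗ 0) ⊗ (10 ⊗ 3)) = 15

Expand innermost to outermost. Recall ⊕ takes the minimum of its arguments and ⊗ takes their sum. Working out the expression ((2 ⊗ 0) ⊗ (10 ⊗ 3)) gives 15.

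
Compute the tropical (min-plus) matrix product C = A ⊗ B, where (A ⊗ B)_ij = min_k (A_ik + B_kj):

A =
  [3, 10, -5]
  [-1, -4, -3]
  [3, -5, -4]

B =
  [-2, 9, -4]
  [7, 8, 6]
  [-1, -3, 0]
A ⊗ B =
  [-6, -8, -5]
  [-4, -6, -5]
  [-5, -7, -4]

Apply the min-plus product entry-by-entry:
  C[0][0] = min over k of (A[0][0] + B[0][0] = 3 + -2 = 1, A[0][1] + B[1][0] = 10 + 7 = 17, A[0][2] + B[2][0] = -5 + -1 = -6) = -6 (attained at k = 2)
  C[0][1] = min over k of (A[0][0] + B[0][1] = 3 + 9 = 12, A[0][1] + B[1][1] = 10 + 8 = 18, A[0][2] + B[2][1] = -5 + -3 = -8) = -8 (attained at k = 2)
  C[0][2] = min over k of (A[0][0] + B[0][2] = 3 + -4 = -1, A[0][1] + B[1][2] = 10 + 6 = 16, A[0][2] + B[2][2] = -5 + 0 = -5) = -5 (attained at k = 2)
  C[1][0] = min over k of (A[1][0] + B[0][0] = -1 + -2 = -3, A[1][1] + B[1][0] = -4 + 7 = 3, A[1][2] + B[2][0] = -3 + -1 = -4) = -4 (attained at k = 2)
  C[1][1] = min over k of (A[1][0] + B[0][1] = -1 + 9 = 8, A[1][1] + B[1][1] = -4 + 8 = 4, A[1][2] + B[2][1] = -3 + -3 = -6) = -6 (attained at k = 2)
  C[1][2] = min over k of (A[1][0] + B[0][2] = -1 + -4 = -5, A[1][1] + B[1][2] = -4 + 6 = 2, A[1][2] + B[2][2] = -3 + 0 = -3) = -5 (attained at k = 0)
  C[2][0] = min over k of (A[2][0] + B[0][0] = 3 + -2 = 1, A[2][1] + B[1][0] = -5 + 7 = 2, A[2][2] + B[2][0] = -4 + -1 = -5) = -5 (attained at k = 2)
  C[2][1] = min over k of (A[2][0] + B[0][1] = 3 + 9 = 12, A[2][1] + B[1][1] = -5 + 8 = 3, A[2][2] + B[2][1] = -4 + -3 = -7) = -7 (attained at k = 2)
  C[2][2] = min over k of (A[2][0] + B[0][2] = 3 + -4 = -1, A[2][1] + B[1][2] = -5 + 6 = 1, A[2][2] + B[2][2] = -4 + 0 = -4) = -4 (attained at k = 2)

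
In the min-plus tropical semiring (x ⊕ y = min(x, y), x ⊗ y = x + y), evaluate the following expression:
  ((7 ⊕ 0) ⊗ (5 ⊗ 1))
((7 ⊕ 0) ⊗ (5 ⊗ 1)) = 6

Expand innermost to outermost. Recall ⊕ takes the minimum of its arguments and ⊗ takes their sum. Working out the expression ((7 ⊕ 0) ⊗ (5 ⊗ 1)) gives 6.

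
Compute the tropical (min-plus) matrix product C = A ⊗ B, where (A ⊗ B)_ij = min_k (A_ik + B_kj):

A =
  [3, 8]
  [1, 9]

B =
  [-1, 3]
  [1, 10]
A ⊗ B =
  [2, 6]
  [0, 4]

Apply the min-plus product entry-by-entry:
  C[0][0] = min over k of (A[0][0] + B[0][0] = 3 + -1 = 2, A[0][1] + B[1][0] = 8 + 1 = 9) = 2 (attained at k = 0)
  C[0][1] = min over k of (A[0][0] + B[0][1] = 3 + 3 = 6, A[0][1] + B[1][1] = 8 + 10 = 18) = 6 (attained at k = 0)
  C[1][0] = min over k of (A[1][0] + B[0][0] = 1 + -1 = 0, A[1][1] + B[1][0] = 9 + 1 = 10) = 0 (attained at k = 0)
  C[1][1] = min over k of (A[1][0] + B[0][1] = 1 + 3 = 4, A[1][1] + B[1][1] = 9 + 10 = 19) = 4 (attained at k = 0)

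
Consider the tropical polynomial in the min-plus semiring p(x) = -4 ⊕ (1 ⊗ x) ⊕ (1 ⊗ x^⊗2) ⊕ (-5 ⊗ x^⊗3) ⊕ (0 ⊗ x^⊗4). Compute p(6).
p(6) = -4

A tropical monomial a ⊗ x^⊗i evaluates to a + i · x. Evaluating each term at x = 6:
  Term 0 contributes -4 + 0 · 6 = -4
  Term 1 contributes 1 + 1 · 6 = 7
  Term 2 contributes 1 + 2 · 6 = 13
  Term 3 contributes -5 + 3 · 6 = 13
  Term 4 contributes 0 + 4 · 6 = 24
p(6) = ⊕ of these = min[-4, 7, 13, 13, 24] = -4.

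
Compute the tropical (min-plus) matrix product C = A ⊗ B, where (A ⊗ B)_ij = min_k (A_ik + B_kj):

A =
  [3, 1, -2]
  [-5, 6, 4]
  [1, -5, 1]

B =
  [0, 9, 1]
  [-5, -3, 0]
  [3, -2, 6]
A ⊗ B =
  [-4, -4, 1]
  [-5, 2, -4]
  [-10, -8, -5]

Apply the min-plus product entry-by-entry:
  C[0][0] = min over k of (A[0][0] + B[0][0] = 3 + 0 = 3, A[0][1] + B[1][0] = 1 + -5 = -4, A[0][2] + B[2][0] = -2 + 3 = 1) = -4 (attained at k = 1)
  C[0][1] = min over k of (A[0][0] + B[0][1] = 3 + 9 = 12, A[0][1] + B[1][1] = 1 + -3 = -2, A[0][2] + B[2][1] = -2 + -2 = -4) = -4 (attained at k = 2)
  C[0][2] = min over k of (A[0][0] + B[0][2] = 3 + 1 = 4, A[0][1] + B[1][2] = 1 + 0 = 1, A[0][2] + B[2][2] = -2 + 6 = 4) = 1 (attained at k = 1)
  C[1][0] = min over k of (A[1][0] + B[0][0] = -5 + 0 = -5, A[1][1] + B[1][0] = 6 + -5 = 1, A[1][2] + B[2][0] = 4 + 3 = 7) = -5 (attained at k = 0)
  C[1][1] = min over k of (A[1][0] + B[0][1] = -5 + 9 = 4, A[1][1] + B[1][1] = 6 + -3 = 3, A[1][2] + B[2][1] = 4 + -2 = 2) = 2 (attained at k = 2)
  C[1][2] = min over k of (A[1][0] + B[0][2] = -5 + 1 = -4, A[1][1] + B[1][2] = 6 + 0 = 6, A[1][2] + B[2][2] = 4 + 6 = 10) = -4 (attained at k = 0)
  C[2][0] = min over k of (A[2][0] + B[0][0] = 1 + 0 = 1, A[2][1] + B[1][0] = -5 + -5 = -10, A[2][2] + B[2][0] = 1 + 3 = 4) = -10 (attained at k = 1)
  C[2][1] = min over k of (A[2][0] + B[0][1] = 1 + 9 = 10, A[2][1] + B[1][1] = -5 + -3 = -8, A[2][2] + B[2][1] = 1 + -2 = -1) = -8 (attained at k = 1)
  C[2][2] = min over k of (A[2][0] + B[0][2] = 1 + 1 = 2, A[2][1] + B[1][2] = -5 + 0 = -5, A[2][2] + B[2][2] = 1 + 6 = 7) = -5 (attained at k = 1)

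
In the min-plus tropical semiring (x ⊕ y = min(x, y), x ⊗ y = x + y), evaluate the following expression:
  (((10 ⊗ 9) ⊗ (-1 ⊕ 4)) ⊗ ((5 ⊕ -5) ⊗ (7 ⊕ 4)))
(((10 ⊗ 9) ⊗ (-1 ⊕ 4)) ⊗ ((5 ⊕ -5) ⊗ (7 ⊕ 4))) = 17

Expand innermost to outermost. Recall ⊕ takes the minimum of its arguments and ⊗ takes their sum. Working out the expression (((10 ⊗ 9) ⊗ (-1 ⊕ 4)) ⊗ ((5 ⊕ -5) ⊗ (7 ⊕ 4))) gives 17.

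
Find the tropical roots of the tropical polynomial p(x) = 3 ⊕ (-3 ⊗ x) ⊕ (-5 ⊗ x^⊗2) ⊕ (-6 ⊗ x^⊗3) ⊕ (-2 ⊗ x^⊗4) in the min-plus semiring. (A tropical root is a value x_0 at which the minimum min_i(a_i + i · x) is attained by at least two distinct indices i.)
Roots: {-4, 1, 2, 6}

Each tropical root is a break point of the lower envelope of the lines y = a_i + i · x (there are 5 lines, with slopes 0, 1, ..., 4). Only the lines that attain the minimum somewhere contribute to roots; other lines are dominated. Here the surviving (envelope) indices are i = 4, i = 3, i = 2, i = 1, i = 0.
Intersections between consecutive envelope lines give the roots: for adjacent envelope indices i < j the intersection is x = (a_i − a_j) / (j − i). Reading off the sorted break points: {-4, 1, 2, 6}.
Verification: at each break x_0, at least two indices attain the minimum of min_i(a_i + i · x_0).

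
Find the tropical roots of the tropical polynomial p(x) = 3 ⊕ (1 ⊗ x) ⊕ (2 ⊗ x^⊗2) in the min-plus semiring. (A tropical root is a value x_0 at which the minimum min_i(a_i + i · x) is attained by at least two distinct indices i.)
Roots: {-1, 2}

Each tropical root is a break point of the lower envelope of the lines y = a_i + i · x (there are 3 lines, with slopes 0, 1, ..., 2). Only the lines that attain the minimum somewhere contribute to roots; other lines are dominated. Here the surviving (envelope) indices are i = 2, i = 1, i = 0.
Intersections between consecutive envelope lines give the roots: for adjacent envelope indices i < j the intersection is x = (a_i − a_j) / (j − i). Reading off the sorted break points: {-1, 2}.
Verification: at each break x_0, at least two indices attain the minimum of min_i(a_i + i · x_0).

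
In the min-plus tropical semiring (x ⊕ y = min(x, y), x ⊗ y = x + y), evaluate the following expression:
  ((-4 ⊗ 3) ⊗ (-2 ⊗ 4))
((-4 ⊗ 3) ⊗ (-2 ⊗ 4)) = 1

Expand innermost to outermost. Recall ⊕ takes the minimum of its arguments and ⊗ takes their sum. Working out the expression ((-4 ⊗ 3) ⊗ (-2 ⊗ 4)) gives 1.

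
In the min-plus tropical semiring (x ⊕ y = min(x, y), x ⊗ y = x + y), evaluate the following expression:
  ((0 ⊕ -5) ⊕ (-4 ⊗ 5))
((0 ⊕ -5) ⊕ (-4 ⊗ 5)) = -5

Expand innermost to outermost. Recall ⊕ takes the minimum of its arguments and ⊗ takes their sum. Working out the expression ((0 ⊕ -5) ⊕ (-4 ⊗ 5)) gives -5.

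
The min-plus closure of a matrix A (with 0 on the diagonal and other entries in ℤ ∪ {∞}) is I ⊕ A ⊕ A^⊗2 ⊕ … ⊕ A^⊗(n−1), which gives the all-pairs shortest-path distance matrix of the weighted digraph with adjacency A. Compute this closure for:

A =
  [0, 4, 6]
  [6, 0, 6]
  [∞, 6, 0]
Closure =
  [0, 4, 6]
  [6, 0, 6]
  [12, 6, 0]

This is the Floyd-Warshall all-pairs shortest-path computation. For each intermediate vertex k = 0, 1, …, 2, update dist[i][j] ← min(dist[i][j], dist[i][k] + dist[k][j]). The final matrix gives, for each (i, j), the minimum total weight of any directed path from i to j (possibly empty when i = j).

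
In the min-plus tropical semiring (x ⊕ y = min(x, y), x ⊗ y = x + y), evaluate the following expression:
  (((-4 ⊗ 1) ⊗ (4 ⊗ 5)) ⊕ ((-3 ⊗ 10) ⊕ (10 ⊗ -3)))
(((-4 ⊗ 1) ⊗ (4 ⊗ 5)) ⊕ ((-3 ⊗ 10) ⊕ (10 ⊗ -3))) = 6

Expand innermost to outermost. Recall ⊕ takes the minimum of its arguments and ⊗ takes their sum. Working out the expression (((-4 ⊗ 1) ⊗ (4 ⊗ 5)) ⊕ ((-3 ⊗ 10) ⊕ (10 ⊗ -3))) gives 6.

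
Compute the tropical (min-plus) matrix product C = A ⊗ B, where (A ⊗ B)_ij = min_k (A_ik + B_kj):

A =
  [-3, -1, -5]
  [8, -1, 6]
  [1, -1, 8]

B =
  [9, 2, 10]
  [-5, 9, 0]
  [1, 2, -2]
A ⊗ B =
  [-6, -3, -7]
  [-6, 8, -1]
  [-6, 3, -1]

Apply the min-plus product entry-by-entry:
  C[0][0] = min over k of (A[0][0] + B[0][0] = -3 + 9 = 6, A[0][1] + B[1][0] = -1 + -5 = -6, A[0][2] + B[2][0] = -5 + 1 = -4) = -6 (attained at k = 1)
  C[0][1] = min over k of (A[0][0] + B[0][1] = -3 + 2 = -1, A[0][1] + B[1][1] = -1 + 9 = 8, A[0][2] + B[2][1] = -5 + 2 = -3) = -3 (attained at k = 2)
  C[0][2] = min over k of (A[0][0] + B[0][2] = -3 + 10 = 7, A[0][1] + B[1][2] = -1 + 0 = -1, A[0][2] + B[2][2] = -5 + -2 = -7) = -7 (attained at k = 2)
  C[1][0] = min over k of (A[1][0] + B[0][0] = 8 + 9 = 17, A[1][1] + B[1][0] = -1 + -5 = -6, A[1][2] + B[2][0] = 6 + 1 = 7) = -6 (attained at k = 1)
  C[1][1] = min over k of (A[1][0] + B[0][1] = 8 + 2 = 10, A[1][1] + B[1][1] = -1 + 9 = 8, A[1][2] + B[2][1] = 6 + 2 = 8) = 8 (attained at k = 1)
  C[1][2] = min over k of (A[1][0] + B[0][2] = 8 + 10 = 18, A[1][1] + B[1][2] = -1 + 0 = -1, A[1][2] + B[2][2] = 6 + -2 = 4) = -1 (attained at k = 1)
  C[2][0] = min over k of (A[2][0] + B[0][0] = 1 + 9 = 10, A[2][1] + B[1][0] = -1 + -5 = -6, A[2][2] + B[2][0] = 8 + 1 = 9) = -6 (attained at k = 1)
  C[2][1] = min over k of (A[2][0] + B[0][1] = 1 + 2 = 3, A[2][1] + B[1][1] = -1 + 9 = 8, A[2][2] + B[2][1] = 8 + 2 = 10) = 3 (attained at k = 0)
  C[2][2] = min over k of (A[2][0] + B[0][2] = 1 + 10 = 11, A[2][1] + B[1][2] = -1 + 0 = -1, A[2][2] + B[2][2] = 8 + -2 = 6) = -1 (attained at k = 1)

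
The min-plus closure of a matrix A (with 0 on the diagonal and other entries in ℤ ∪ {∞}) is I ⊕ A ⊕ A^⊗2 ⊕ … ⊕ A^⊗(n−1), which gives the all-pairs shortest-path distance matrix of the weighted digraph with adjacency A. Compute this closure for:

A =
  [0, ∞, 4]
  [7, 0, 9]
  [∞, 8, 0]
Closure =
  [0, 12, 4]
  [7, 0, 9]
  [15, 8, 0]

This is the Floyd-Warshall all-pairs shortest-path computation. For each intermediate vertex k = 0, 1, …, 2, update dist[i][j] ← min(dist[i][j], dist[i][k] + dist[k][j]). The final matrix gives, for each (i, j), the minimum total weight of any directed path from i to j (possibly empty when i = j).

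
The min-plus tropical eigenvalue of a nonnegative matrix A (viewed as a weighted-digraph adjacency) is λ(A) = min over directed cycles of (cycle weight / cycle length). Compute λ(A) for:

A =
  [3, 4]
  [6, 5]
λ(A) = 3

Enumerate directed cycles and compute their means (weight / length). Sample:
  cycle 0 → 0: weight = 3, length = 1, mean = 3/1 ≈ 3.000
  cycle 1 → 1: weight = 5, length = 1, mean = 5/1 ≈ 5.000
  cycle 0 → 1 → 0: weight = 10, length = 2, mean = 10/2 ≈ 5.000
  cycle 1 → 0 → 1: weight = 10, length = 2, mean = 10/2 ≈ 5.000
Minimum mean = 3.000, attained e.g. along the cycle 0 → 0 with weight 3 and length 1. So λ(A) = 3/1 = 3.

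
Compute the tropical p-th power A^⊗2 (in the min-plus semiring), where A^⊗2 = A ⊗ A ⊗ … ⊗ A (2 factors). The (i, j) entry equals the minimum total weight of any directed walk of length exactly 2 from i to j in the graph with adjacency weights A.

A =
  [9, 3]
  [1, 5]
A^⊗2 =
  [4, 8]
  [6, 4]

Each entry (A^⊗2)_ij equals the minimum over all length-2 walks i = v_0 → v_1 → … → v_2 = j of Σ_t A[v_t][v_{t+1}]. For example, for (i, j) = (0, 1) we minimise over 2 possible intermediate vertex sequences; the minimum is 8, attained along the walk 0 → 1 → 1.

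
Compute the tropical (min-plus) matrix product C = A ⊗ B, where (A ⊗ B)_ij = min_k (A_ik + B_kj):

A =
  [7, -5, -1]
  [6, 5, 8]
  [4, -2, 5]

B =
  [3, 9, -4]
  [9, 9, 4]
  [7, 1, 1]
A ⊗ B =
  [4, 0, -1]
  [9, 9, 2]
  [7, 6, 0]

Apply the min-plus product entry-by-entry:
  C[0][0] = min over k of (A[0][0] + B[0][0] = 7 + 3 = 10, A[0][1] + B[1][0] = -5 + 9 = 4, A[0][2] + B[2][0] = -1 + 7 = 6) = 4 (attained at k = 1)
  C[0][1] = min over k of (A[0][0] + B[0][1] = 7 + 9 = 16, A[0][1] + B[1][1] = -5 + 9 = 4, A[0][2] + B[2][1] = -1 + 1 = 0) = 0 (attained at k = 2)
  C[0][2] = min over k of (A[0][0] + B[0][2] = 7 + -4 = 3, A[0][1] + B[1][2] = -5 + 4 = -1, A[0][2] + B[2][2] = -1 + 1 = 0) = -1 (attained at k = 1)
  C[1][0] = min over k of (A[1][0] + B[0][0] = 6 + 3 = 9, A[1][1] + B[1][0] = 5 + 9 = 14, A[1][2] + B[2][0] = 8 + 7 = 15) = 9 (attained at k = 0)
  C[1][1] = min over k of (A[1][0] + B[0][1] = 6 + 9 = 15, A[1][1] + B[1][1] = 5 + 9 = 14, A[1][2] + B[2][1] = 8 + 1 = 9) = 9 (attained at k = 2)
  C[1][2] = min over k of (A[1][0] + B[0][2] = 6 + -4 = 2, A[1][1] + B[1][2] = 5 + 4 = 9, A[1][2] + B[2][2] = 8 + 1 = 9) = 2 (attained at k = 0)
  C[2][0] = min over k of (A[2][0] + B[0][0] = 4 + 3 = 7, A[2][1] + B[1][0] = -2 + 9 = 7, A[2][2] + B[2][0] = 5 + 7 = 12) = 7 (attained at k = 0)
  C[2][1] = min over k of (A[2][0] + B[0][1] = 4 + 9 = 13, A[2][1] + B[1][1] = -2 + 9 = 7, A[2][2] + B[2][1] = 5 + 1 = 6) = 6 (attained at k = 2)
  C[2][2] = min over k of (A[2][0] + B[0][2] = 4 + -4 = 0, A[2][1] + B[1][2] = -2 + 4 = 2, A[2][2] + B[2][2] = 5 + 1 = 6) = 0 (attained at k = 0)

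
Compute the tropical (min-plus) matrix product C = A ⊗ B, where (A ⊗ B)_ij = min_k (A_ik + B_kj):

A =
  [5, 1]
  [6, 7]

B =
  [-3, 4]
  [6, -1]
A ⊗ B =
  [2, 0]
  [3, 6]

Apply the min-plus product entry-by-entry:
  C[0][0] = min over k of (A[0][0] + B[0][0] = 5 + -3 = 2, A[0][1] + B[1][0] = 1 + 6 = 7) = 2 (attained at k = 0)
  C[0][1] = min over k of (A[0][0] + B[0][1] = 5 + 4 = 9, A[0][1] + B[1][1] = 1 + -1 = 0) = 0 (attained at k = 1)
  C[1][0] = min over k of (A[1][0] + B[0][0] = 6 + -3 = 3, A[1][1] + B[1][0] = 7 + 6 = 13) = 3 (attained at k = 0)
  C[1][1] = min over k of (A[1][0] + B[0][1] = 6 + 4 = 10, A[1][1] + B[1][1] = 7 + -1 = 6) = 6 (attained at k = 1)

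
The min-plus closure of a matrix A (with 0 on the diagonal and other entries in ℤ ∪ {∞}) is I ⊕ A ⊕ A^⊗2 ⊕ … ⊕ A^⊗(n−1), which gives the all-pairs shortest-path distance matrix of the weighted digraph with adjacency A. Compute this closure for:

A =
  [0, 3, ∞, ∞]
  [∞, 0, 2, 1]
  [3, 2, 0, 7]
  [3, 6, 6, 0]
Closure =
  [0, 3, 5, 4]
  [4, 0, 2, 1]
  [3, 2, 0, 3]
  [3, 6, 6, 0]

This is the Floyd-Warshall all-pairs shortest-path computation. For each intermediate vertex k = 0, 1, …, 3, update dist[i][j] ← min(dist[i][j], dist[i][k] + dist[k][j]). The final matrix gives, for each (i, j), the minimum total weight of any directed path from i to j (possibly empty when i = j).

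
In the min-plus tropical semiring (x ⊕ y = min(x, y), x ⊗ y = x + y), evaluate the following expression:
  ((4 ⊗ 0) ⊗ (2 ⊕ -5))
((4 ⊗ 0) ⊗ (2 ⊕ -5)) = -1

Expand innermost to outermost. Recall ⊕ takes the minimum of its arguments and ⊗ takes their sum. Working out the expression ((4 ⊗ 0) ⊗ (2 ⊕ -5)) gives -1.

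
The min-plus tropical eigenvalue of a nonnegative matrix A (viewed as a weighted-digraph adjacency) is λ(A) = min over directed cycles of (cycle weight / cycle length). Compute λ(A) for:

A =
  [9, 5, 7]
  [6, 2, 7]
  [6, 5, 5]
λ(A) = 2

Enumerate directed cycles and compute their means (weight / length). Sample:
  cycle 0 → 0: weight = 9, length = 1, mean = 9/1 ≈ 9.000
  cycle 1 → 1: weight = 2, length = 1, mean = 2/1 ≈ 2.000
  cycle 2 → 2: weight = 5, length = 1, mean = 5/1 ≈ 5.000
  cycle 0 → 1 → 0: weight = 11, length = 2, mean = 11/2 ≈ 5.500
  cycle 0 → 2 → 0: weight = 13, length = 2, mean = 13/2 ≈ 6.500
  cycle 1 → 0 → 1: weight = 11, length = 2, mean = 11/2 ≈ 5.500
Minimum mean = 2.000, attained e.g. along the cycle 1 → 1 with weight 2 and length 1. So λ(A) = 2/1 = 2.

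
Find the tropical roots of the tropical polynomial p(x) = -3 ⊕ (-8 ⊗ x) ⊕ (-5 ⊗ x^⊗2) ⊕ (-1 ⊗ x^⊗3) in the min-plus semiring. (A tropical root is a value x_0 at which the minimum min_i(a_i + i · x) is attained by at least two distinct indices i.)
Roots: {-4, -3, 5}

Each tropical root is a break point of the lower envelope of the lines y = a_i + i · x (there are 4 lines, with slopes 0, 1, ..., 3). Only the lines that attain the minimum somewhere contribute to roots; other lines are dominated. Here the surviving (envelope) indices are i = 3, i = 2, i = 1, i = 0.
Intersections between consecutive envelope lines give the roots: for adjacent envelope indices i < j the intersection is x = (a_i − a_j) / (j − i). Reading off the sorted break points: {-4, -3, 5}.
Verification: at each break x_0, at least two indices attain the minimum of min_i(a_i + i · x_0).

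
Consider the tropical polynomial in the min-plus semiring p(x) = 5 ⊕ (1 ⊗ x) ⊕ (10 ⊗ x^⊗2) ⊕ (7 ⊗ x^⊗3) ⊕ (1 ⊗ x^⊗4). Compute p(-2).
p(-2) = -7

A tropical monomial a ⊗ x^⊗i evaluates to a + i · x. Evaluating each term at x = -2:
  Term 0 contributes 5 + 0 · -2 = 5
  Term 1 contributes 1 + 1 · -2 = -1
  Term 2 contributes 10 + 2 · -2 = 6
  Term 3 contributes 7 + 3 · -2 = 1
  Term 4 contributes 1 + 4 · -2 = -7
p(-2) = ⊕ of these = min[5, -1, 6, 1, -7] = -7.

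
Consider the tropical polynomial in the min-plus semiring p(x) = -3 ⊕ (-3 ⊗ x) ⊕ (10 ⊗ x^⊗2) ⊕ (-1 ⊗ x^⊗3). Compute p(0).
p(0) = -3

A tropical monomial a ⊗ x^⊗i evaluates to a + i · x. Evaluating each term at x = 0:
  Term 0 contributes -3 + 0 · 0 = -3
  Term 1 contributes -3 + 1 · 0 = -3
  Term 2 contributes 10 + 2 · 0 = 10
  Term 3 contributes -1 + 3 · 0 = -1
p(0) = ⊕ of these = min[-3, -3, 10, -1] = -3.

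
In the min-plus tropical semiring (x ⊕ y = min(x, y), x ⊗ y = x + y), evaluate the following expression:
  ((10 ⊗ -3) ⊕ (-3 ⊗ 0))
((10 ⊗ -3) ⊕ (-3 ⊗ 0)) = -3

Expand innermost to outermost. Recall ⊕ takes the minimum of its arguments and ⊗ takes their sum. Working out the expression ((10 ⊗ -3) ⊕ (-3 ⊗ 0)) gives -3.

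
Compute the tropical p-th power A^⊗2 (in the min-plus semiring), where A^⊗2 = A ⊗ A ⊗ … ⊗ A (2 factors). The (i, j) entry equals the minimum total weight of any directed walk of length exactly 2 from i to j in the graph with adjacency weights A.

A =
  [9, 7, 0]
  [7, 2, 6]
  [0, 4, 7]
A^⊗2 =
  [0, 4, 7]
  [6, 4, 7]
  [7, 6, 0]

Each entry (A^⊗2)_ij equals the minimum over all length-2 walks i = v_0 → v_1 → … → v_2 = j of Σ_t A[v_t][v_{t+1}]. For example, for (i, j) = (0, 2) we minimise over 3 possible intermediate vertex sequences; the minimum is 7, attained along the walk 0 → 2 → 2.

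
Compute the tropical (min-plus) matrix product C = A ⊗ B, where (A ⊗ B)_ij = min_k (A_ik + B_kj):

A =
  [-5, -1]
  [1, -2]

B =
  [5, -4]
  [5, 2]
A ⊗ B =
  [0, -9]
  [3, -3]

Apply the min-plus product entry-by-entry:
  C[0][0] = min over k of (A[0][0] + B[0][0] = -5 + 5 = 0, A[0][1] + B[1][0] = -1 + 5 = 4) = 0 (attained at k = 0)
  C[0][1] = min over k of (A[0][0] + B[0][1] = -5 + -4 = -9, A[0][1] + B[1][1] = -1 + 2 = 1) = -9 (attained at k = 0)
  C[1][0] = min over k of (A[1][0] + B[0][0] = 1 + 5 = 6, A[1][1] + B[1][0] = -2 + 5 = 3) = 3 (attained at k = 1)
  C[1][1] = min over k of (A[1][0] + B[0][1] = 1 + -4 = -3, A[1][1] + B[1][1] = -2 + 2 = 0) = -3 (attained at k = 0)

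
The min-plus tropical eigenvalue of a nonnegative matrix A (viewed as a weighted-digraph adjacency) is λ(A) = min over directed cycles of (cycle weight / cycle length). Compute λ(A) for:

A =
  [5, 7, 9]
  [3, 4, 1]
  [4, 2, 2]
λ(A) = 3/2

Enumerate directed cycles and compute their means (weight / length). Sample:
  cycle 0 → 0: weight = 5, length = 1, mean = 5/1 ≈ 5.000
  cycle 1 → 1: weight = 4, length = 1, mean = 4/1 ≈ 4.000
  cycle 2 → 2: weight = 2, length = 1, mean = 2/1 ≈ 2.000
  cycle 0 → 1 → 0: weight = 10, length = 2, mean = 10/2 ≈ 5.000
  cycle 0 → 2 → 0: weight = 13, length = 2, mean = 13/2 ≈ 6.500
  cycle 1 → 0 → 1: weight = 10, length = 2, mean = 10/2 ≈ 5.000
Minimum mean = 1.500, attained e.g. along the cycle 1 → 2 → 1 with weight 3 and length 2. So λ(A) = 3/2 = 3/2.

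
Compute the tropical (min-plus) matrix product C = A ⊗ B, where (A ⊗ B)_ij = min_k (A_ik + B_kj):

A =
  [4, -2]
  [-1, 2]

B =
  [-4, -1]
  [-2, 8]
A ⊗ B =
  [-4, 3]
  [-5, -2]

Apply the min-plus product entry-by-entry:
  C[0][0] = min over k of (A[0][0] + B[0][0] = 4 + -4 = 0, A[0][1] + B[1][0] = -2 + -2 = -4) = -4 (attained at k = 1)
  C[0][1] = min over k of (A[0][0] + B[0][1] = 4 + -1 = 3, A[0][1] + B[1][1] = -2 + 8 = 6) = 3 (attained at k = 0)
  C[1][0] = min over k of (A[1][0] + B[0][0] = -1 + -4 = -5, A[1][1] + B[1][0] = 2 + -2 = 0) = -5 (attained at k = 0)
  C[1][1] = min over k of (A[1][0] + B[0][1] = -1 + -1 = -2, A[1][1] + B[1][1] = 2 + 8 = 10) = -2 (attained at k = 0)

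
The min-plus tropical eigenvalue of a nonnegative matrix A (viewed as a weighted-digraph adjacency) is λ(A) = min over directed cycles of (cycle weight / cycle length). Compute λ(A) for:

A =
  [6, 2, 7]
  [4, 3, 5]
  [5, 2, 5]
λ(A) = 3

Enumerate directed cycles and compute their means (weight / length). Sample:
  cycle 0 → 0: weight = 6, length = 1, mean = 6/1 ≈ 6.000
  cycle 1 → 1: weight = 3, length = 1, mean = 3/1 ≈ 3.000
  cycle 2 → 2: weight = 5, length = 1, mean = 5/1 ≈ 5.000
  cycle 0 → 1 → 0: weight = 6, length = 2, mean = 6/2 ≈ 3.000
  cycle 0 → 2 → 0: weight = 12, length = 2, mean = 12/2 ≈ 6.000
  cycle 1 → 0 → 1: weight = 6, length = 2, mean = 6/2 ≈ 3.000
Minimum mean = 3.000, attained e.g. along the cycle 1 → 1 with weight 3 and length 1. So λ(A) = 3/1 = 3.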